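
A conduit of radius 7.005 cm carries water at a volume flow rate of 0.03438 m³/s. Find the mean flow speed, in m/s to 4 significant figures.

2.230 m/s

Q = 0.03438 m³/s = 0.03438 m³/s.
v = Q/A = 0.03438 / 0.01542 = 2.230 m/s.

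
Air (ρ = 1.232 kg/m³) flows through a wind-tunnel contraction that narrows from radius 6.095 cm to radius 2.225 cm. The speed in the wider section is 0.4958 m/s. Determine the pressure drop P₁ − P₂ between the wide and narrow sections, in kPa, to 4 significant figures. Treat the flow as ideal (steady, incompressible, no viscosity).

Mass conservation (A₁v₁ = A₂v₂) gives v₂ = 0.4958 × 116.7/15.55 = 3.720 m/s.
The pipe is horizontal, so Bernoulli reduces to P₁ + ½ρv₁² = P₂ + ½ρv₂².
P₁ − P₂ = ½·1.232·(3.720² − 0.4958²) = ½·1.232·13.60 = 8.375 Pa.

ΔP ≈ 0.008375 kPa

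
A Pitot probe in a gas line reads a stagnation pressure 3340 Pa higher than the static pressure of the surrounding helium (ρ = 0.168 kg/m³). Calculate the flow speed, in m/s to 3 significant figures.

v ≈ 199 m/s

At the stagnation point the flow is brought to rest, so Bernoulli gives P_stag − P_static = ½ρv².
v = √(2ΔP/ρ) = √(2·3340/0.168) = 199 m/s.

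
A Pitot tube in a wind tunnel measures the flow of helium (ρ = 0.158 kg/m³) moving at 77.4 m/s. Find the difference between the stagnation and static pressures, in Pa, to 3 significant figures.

473 Pa

The dynamic pressure equals the rise in static pressure at the stagnation point: ΔP = ½ρv².
ΔP = ½·0.158·77.4² = 473 Pa.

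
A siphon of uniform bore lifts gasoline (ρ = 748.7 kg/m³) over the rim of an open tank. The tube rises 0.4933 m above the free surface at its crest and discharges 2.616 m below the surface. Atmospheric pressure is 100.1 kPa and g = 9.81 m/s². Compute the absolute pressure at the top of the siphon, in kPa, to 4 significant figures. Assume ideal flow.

77.26 kPa

From the surface to the outlet (both open to atmosphere, surface at rest): v = √(2g·h_out) = √(2·9.81·2.616) = 7.164 m/s.
With constant cross-section the crest speed equals v; applying Bernoulli from the surface up to the crest, P_top = P_atm − ½ρv² − ρg·h_top.
P_top = 100100 − ½·748.7·7.164² − 748.7·9.81·0.4933 = 77260 Pa.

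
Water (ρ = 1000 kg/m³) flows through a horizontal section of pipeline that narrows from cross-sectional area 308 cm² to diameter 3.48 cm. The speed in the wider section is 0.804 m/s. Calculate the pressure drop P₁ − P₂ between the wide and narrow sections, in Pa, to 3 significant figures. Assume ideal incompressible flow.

The volume flow rate is constant, so v₂ = (A₁/A₂)v₁ = (308/9.51)·0.804 = 26.0 m/s.
Bernoulli (h₁ = h₂): P₁ − P₂ = ½ρ(v₂² − v₁²).
P₁ − P₂ = ½·1000·(26.0² − 0.804²) = ½·1000·677 = 339000 Pa.

339000 Pa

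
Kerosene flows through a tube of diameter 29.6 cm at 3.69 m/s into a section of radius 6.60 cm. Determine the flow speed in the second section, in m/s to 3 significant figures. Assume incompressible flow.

Mass conservation (A₁v₁ = A₂v₂) gives v₂ = 3.69 × 688/137 = 18.6 m/s.

v₂ ≈ 18.6 m/s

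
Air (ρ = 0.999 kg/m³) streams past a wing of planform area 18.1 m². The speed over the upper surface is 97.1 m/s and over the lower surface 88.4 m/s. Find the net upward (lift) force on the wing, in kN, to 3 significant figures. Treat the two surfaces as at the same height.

F ≈ 14.6 kN

With equal heights on the two surfaces, Bernoulli gives P_lower − P_upper = ½ρ(v_upper² − v_lower²).
ΔP = ½·0.999·(97.1² − 88.4²) = 806 Pa.
Lift = ΔP · A = 806 × 18.1 = 14600 N.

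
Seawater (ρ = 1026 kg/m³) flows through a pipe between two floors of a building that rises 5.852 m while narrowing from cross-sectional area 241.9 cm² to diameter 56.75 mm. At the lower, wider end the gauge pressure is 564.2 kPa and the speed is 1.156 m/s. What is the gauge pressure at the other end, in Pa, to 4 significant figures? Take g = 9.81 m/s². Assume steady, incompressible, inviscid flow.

By continuity, v₂ = v₁·A₁/A₂ = 1.156·(241.9/25.29) = 11.06 m/s.
Bernoulli: P₁ + ½ρv₁² + ρg h₁ = P₂ + ½ρv₂² + ρg h₂, so P₂ = P₁ + ½ρ(v₁² − v₂²) − ρg(h₂ − h₁).
P₂ = 564200 + ½·1026·(1.156² − 11.06²) − 1026·9.81·(+5.852) = 564200 + (-62010) − (58900) = 443300 Pa.

P₂ = 443300 Pa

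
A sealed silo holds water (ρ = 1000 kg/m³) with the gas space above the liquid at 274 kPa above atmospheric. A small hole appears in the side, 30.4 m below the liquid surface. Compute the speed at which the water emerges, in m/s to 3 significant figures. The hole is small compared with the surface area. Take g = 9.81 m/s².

Take point 1 at the surface (v₁ ≈ 0) and point 2 at the hole (at atmospheric pressure). Bernoulli: P₁ + ρg h = P_atm + ½ρv₂².
With P₁ − P_atm = 274000 Pa, v₂ = √(2gh + 2ΔP/ρ) = √(2·9.81·30.4 + 2·274000/1000) = 33.8 m/s.

v ≈ 33.8 m/s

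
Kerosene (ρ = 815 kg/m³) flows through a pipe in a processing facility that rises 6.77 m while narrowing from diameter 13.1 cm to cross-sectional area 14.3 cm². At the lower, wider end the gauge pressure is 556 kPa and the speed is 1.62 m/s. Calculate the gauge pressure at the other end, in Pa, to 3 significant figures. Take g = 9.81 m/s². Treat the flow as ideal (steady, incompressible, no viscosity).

Continuity gives A₁v₁ = A₂v₂, so v₂ = (135 cm²)/(14.3 cm²) × 1.62 m/s = 15.3 m/s.
Energy conservation along the streamline gives P₂ = P₁ − ½ρ(v₂² − v₁²) − ρg(h₂ − h₁).
P₂ = 556000 + ½·815·(1.62² − 15.3²) − 815·9.81·(+6.77) = 556000 + (-93900) − (54100) = 408000 Pa.

P₂ ≈ 408000 Pa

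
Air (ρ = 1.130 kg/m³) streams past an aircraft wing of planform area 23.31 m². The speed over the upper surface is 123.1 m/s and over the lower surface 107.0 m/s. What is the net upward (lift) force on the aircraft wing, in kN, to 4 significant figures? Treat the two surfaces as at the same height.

48.79 kN

With equal heights on the two surfaces, Bernoulli gives P_lower − P_upper = ½ρ(v_upper² − v_lower²).
ΔP = ½·1.130·(123.1² − 107.0²) = 2093 Pa.
Lift = ΔP · A = 2093 × 23.31 = 48790 N.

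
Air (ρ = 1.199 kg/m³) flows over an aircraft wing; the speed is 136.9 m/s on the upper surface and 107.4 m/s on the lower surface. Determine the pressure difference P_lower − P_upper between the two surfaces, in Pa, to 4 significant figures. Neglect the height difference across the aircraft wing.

With negligible Δh, P + ½ρv² is constant, so P_low − P_up = ½ρ(v_up² − v_low²).
ΔP = ½·1.199·(136.9² − 107.4²) = 4321 Pa.

ΔP = 4321 Pa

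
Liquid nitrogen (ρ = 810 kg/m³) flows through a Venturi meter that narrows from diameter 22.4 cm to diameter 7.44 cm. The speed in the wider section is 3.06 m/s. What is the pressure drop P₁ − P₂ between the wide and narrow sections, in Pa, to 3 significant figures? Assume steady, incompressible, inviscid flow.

308000 Pa

The volume flow rate is constant, so v₂ = (A₁/A₂)v₁ = (394/43.5)·3.06 = 27.7 m/s.
With no height change, Bernoulli's equation is P₁ + ½ρv₁² = P₂ + ½ρv₂².
P₁ − P₂ = ½·810·(27.7² − 3.06²) = ½·810·760 = 308000 Pa.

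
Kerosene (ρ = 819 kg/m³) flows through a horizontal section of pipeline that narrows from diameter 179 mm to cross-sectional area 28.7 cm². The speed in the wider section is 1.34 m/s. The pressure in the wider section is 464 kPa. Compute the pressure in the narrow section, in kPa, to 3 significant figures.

P₂ = 408 kPa

By continuity, v₂ = v₁·A₁/A₂ = 1.34·(252/28.7) = 11.7 m/s.
The pipe is horizontal, so Bernoulli reduces to P₁ + ½ρv₁² = P₂ + ½ρv₂².
P₂ = P₁ − ½ρ(v₂² − v₁²) = 464000 − ½·819·(11.7² − 1.34²) = 464000 − 55800 = 408000 Pa.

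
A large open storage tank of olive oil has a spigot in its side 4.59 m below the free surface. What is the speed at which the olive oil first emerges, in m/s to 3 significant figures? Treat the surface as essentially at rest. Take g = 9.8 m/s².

Bernoulli from surface to hole (P equal, v_surface ≈ 0): v = √(2gh) = √(2×9.8×4.59) = 9.48 m/s.

9.48 m/s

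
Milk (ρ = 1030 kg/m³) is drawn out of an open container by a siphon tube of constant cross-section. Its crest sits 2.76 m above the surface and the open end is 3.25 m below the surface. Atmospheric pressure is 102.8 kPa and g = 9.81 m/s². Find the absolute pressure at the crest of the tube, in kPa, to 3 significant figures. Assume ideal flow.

P_top ≈ 42.1 kPa

Bernoulli surface→outlet gives ½v² = g·h_out, so v = √(2·9.81·3.25) = 7.99 m/s.
With constant cross-section the crest speed equals v; applying Bernoulli from the surface up to the crest, P_top = P_atm − ½ρv² − ρg·h_top.
P_top = 102800 − ½·1030·7.99² − 1030·9.81·2.76 = 42100 Pa.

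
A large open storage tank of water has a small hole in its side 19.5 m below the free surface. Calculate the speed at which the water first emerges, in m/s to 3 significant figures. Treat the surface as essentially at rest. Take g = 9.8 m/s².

v ≈ 19.5 m/s

Torricelli's result v = √(2gh) gives v = √(2·9.8·19.5) = 19.5 m/s.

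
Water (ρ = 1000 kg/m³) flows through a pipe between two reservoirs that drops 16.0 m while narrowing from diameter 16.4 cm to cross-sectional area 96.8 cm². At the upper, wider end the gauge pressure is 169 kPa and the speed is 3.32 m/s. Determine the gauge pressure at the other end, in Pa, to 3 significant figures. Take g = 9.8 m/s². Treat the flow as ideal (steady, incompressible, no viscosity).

305000 Pa

The volume flow rate is constant, so v₂ = (A₁/A₂)v₁ = (211/96.8)·3.32 = 7.25 m/s.
Energy conservation along the streamline gives P₂ = P₁ − ½ρ(v₂² − v₁²) − ρg(h₂ − h₁).
P₂ = 169000 + ½·1000·(3.32² − 7.25²) − 1000·9.8·(−16.0) = 169000 + (-20700) − (-157000) = 305000 Pa.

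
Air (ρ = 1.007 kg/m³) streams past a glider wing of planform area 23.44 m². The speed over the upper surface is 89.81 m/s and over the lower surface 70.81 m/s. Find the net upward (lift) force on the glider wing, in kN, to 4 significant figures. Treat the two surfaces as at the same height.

With equal heights on the two surfaces, Bernoulli gives P_lower − P_upper = ½ρ(v_upper² − v_lower²).
ΔP = ½·1.007·(89.81² − 70.81²) = 1537 Pa.
Lift = ΔP · A = 1537 × 23.44 = 36020 N.

F ≈ 36.02 kN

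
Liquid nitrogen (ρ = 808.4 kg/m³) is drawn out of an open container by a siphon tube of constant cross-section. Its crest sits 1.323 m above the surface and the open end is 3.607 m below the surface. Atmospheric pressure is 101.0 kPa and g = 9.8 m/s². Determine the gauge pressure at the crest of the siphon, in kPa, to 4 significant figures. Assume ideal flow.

The outlet speed comes from Torricelli: v = √(2g·3.607) = 8.408 m/s.
With constant cross-section the crest speed equals v; applying Bernoulli from the surface up to the crest, P_top = P_atm − ½ρv² − ρg·h_top.
P_top = 101000 − ½·808.4·8.408² − 808.4·9.8·1.323 = 61940 Pa. So P_gauge = P_top − P_atm = -39060 Pa.

-39.06 kPa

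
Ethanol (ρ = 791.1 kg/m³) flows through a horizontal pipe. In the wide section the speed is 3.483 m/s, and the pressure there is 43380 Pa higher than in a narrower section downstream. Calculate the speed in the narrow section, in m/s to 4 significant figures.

11.04 m/s

With h₁ = h₂, rearranging Bernoulli gives v₂ = √(v₁² + 2ΔP/ρ).
v₂ = √(3.483² + 2·43380/791.1) = √(12.13 + 109.7) = 11.04 m/s.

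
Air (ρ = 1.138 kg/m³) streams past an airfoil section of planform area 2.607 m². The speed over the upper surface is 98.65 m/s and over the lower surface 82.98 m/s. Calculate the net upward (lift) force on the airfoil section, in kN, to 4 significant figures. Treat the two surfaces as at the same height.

From P + ½ρv² = const at equal height, P_low − P_up = ½ρ(v_up² − v_low²).
ΔP = ½·1.138·(98.65² − 82.98²) = 1619 Pa.
Lift = ΔP · A = 1619 × 2.607 = 4222 N.

F = 4.222 kN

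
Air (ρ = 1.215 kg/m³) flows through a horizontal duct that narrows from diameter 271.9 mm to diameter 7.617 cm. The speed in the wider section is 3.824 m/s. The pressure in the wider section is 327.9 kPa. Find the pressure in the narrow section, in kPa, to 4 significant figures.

P₂ ≈ 326.5 kPa

The volume flow rate is constant, so v₂ = (A₁/A₂)v₁ = (580.6/45.57)·3.824 = 48.73 m/s.
The pipe is horizontal, so Bernoulli reduces to P₁ + ½ρv₁² = P₂ + ½ρv₂².
P₂ = P₁ − ½ρ(v₂² − v₁²) = 327900 − ½·1.215·(48.73² − 3.824²) = 327900 − 1434 = 326500 Pa.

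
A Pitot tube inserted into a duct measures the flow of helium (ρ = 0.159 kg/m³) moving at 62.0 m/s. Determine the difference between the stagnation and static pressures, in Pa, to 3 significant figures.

ΔP ≈ 306 Pa

The dynamic pressure equals the rise in static pressure at the stagnation point: ΔP = ½ρv².
ΔP = ½·0.159·62.0² = 306 Pa.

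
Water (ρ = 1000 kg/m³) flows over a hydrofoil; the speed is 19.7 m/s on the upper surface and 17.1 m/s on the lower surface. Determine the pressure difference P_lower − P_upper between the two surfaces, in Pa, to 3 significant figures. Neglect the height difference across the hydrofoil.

ΔP ≈ 47800 Pa

Bernoulli (same height): P_lower − P_upper = ½ρ(v_upper² − v_lower²).
ΔP = ½·1000·(19.7² − 17.1²) = 47800 Pa.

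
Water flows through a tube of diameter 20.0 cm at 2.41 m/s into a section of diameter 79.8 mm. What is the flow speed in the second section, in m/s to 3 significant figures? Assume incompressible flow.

Mass conservation (A₁v₁ = A₂v₂) gives v₂ = 2.41 × 314/50.0 = 15.1 m/s.

v₂ = 15.1 m/s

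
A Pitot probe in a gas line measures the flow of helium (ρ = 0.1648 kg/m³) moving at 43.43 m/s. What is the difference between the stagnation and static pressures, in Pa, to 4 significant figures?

At the stagnation point the flow is brought to rest, so Bernoulli gives P_stag − P_static = ½ρv².
ΔP = ½·0.1648·43.43² = 155.4 Pa.

ΔP ≈ 155.4 Pa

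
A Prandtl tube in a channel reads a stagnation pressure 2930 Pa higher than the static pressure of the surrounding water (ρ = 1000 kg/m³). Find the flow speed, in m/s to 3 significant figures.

v ≈ 2.42 m/s

Bernoulli between the free stream and the stagnation point: ½ρv² = P_stag − P_static.
v = √(2ΔP/ρ) = √(2·2930/1000) = 2.42 m/s.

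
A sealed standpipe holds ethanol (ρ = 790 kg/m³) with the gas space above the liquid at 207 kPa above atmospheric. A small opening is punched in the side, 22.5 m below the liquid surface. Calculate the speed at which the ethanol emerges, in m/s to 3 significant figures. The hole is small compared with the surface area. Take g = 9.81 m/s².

v ≈ 31.1 m/s

Take point 1 at the surface (v₁ ≈ 0) and point 2 at the hole (at atmospheric pressure). Bernoulli: P₁ + ρg h = P_atm + ½ρv₂².
With P₁ − P_atm = 207000 Pa, v₂ = √(2gh + 2ΔP/ρ) = √(2·9.81·22.5 + 2·207000/790) = 31.1 m/s.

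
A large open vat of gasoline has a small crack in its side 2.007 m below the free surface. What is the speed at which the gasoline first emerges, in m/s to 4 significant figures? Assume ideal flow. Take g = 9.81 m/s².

Torricelli's result v = √(2gh) gives v = √(2·9.81·2.007) = 6.275 m/s.

v ≈ 6.275 m/s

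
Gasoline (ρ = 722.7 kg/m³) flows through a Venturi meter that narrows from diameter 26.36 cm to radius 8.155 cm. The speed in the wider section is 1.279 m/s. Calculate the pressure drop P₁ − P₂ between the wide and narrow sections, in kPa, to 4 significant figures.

ΔP ≈ 3.442 kPa

The volume flow rate is constant, so v₂ = (A₁/A₂)v₁ = (545.7/208.9)·1.279 = 3.341 m/s.
The pipe is horizontal, so Bernoulli reduces to P₁ + ½ρv₁² = P₂ + ½ρv₂².
P₁ − P₂ = ½·722.7·(3.341² − 1.279²) = ½·722.7·9.525 = 3442 Pa.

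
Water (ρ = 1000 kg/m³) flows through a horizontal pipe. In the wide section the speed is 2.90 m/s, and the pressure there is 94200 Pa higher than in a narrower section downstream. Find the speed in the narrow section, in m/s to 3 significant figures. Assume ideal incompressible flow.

v₂ ≈ 14.0 m/s

Along the level pipe P + ½ρv² is conserved, hence v₂² = v₁² + 2(P₁ − P₂)/ρ.
v₂ = √(2.90² + 2·94200/1000) = √(8.41 + 188) = 14.0 m/s.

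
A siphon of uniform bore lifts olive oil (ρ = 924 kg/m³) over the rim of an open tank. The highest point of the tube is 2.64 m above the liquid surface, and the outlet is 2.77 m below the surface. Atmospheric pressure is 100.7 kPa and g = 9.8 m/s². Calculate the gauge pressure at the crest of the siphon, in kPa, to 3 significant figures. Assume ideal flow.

Bernoulli surface→outlet gives ½v² = g·h_out, so v = √(2·9.8·2.77) = 7.37 m/s.
With constant cross-section the crest speed equals v; applying Bernoulli from the surface up to the crest, P_top = P_atm − ½ρv² − ρg·h_top.
P_top = 100700 − ½·924·7.37² − 924·9.8·2.64 = 51700 Pa. So P_gauge = P_top − P_atm = -49000 Pa.

-49.0 kPa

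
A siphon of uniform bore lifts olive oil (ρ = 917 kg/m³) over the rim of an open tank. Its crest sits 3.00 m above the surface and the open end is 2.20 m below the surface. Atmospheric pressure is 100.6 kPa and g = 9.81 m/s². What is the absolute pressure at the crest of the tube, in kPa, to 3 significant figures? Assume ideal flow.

The outlet speed comes from Torricelli: v = √(2g·2.20) = 6.57 m/s.
The bore is uniform, so the speed at the crest is the same v. Bernoulli surface→crest: P_atm = P_top + ½ρv² + ρg·h_top.
P_top = 100600 − ½·917·6.57² − 917·9.81·3.00 = 53800 Pa.

P_top ≈ 53.8 kPa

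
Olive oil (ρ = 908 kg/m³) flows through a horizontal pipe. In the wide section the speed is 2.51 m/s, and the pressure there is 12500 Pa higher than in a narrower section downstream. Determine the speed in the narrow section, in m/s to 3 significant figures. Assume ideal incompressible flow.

v₂ ≈ 5.82 m/s

With h₁ = h₂, rearranging Bernoulli gives v₂ = √(v₁² + 2ΔP/ρ).
v₂ = √(2.51² + 2·12500/908) = √(6.30 + 27.5) = 5.82 m/s.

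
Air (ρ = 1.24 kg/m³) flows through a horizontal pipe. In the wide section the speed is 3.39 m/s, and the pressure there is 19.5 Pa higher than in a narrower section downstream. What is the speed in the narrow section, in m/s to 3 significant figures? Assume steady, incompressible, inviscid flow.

v₂ = 6.55 m/s

With h₁ = h₂, rearranging Bernoulli gives v₂ = √(v₁² + 2ΔP/ρ).
v₂ = √(3.39² + 2·19.5/1.24) = √(11.5 + 31.5) = 6.55 m/s.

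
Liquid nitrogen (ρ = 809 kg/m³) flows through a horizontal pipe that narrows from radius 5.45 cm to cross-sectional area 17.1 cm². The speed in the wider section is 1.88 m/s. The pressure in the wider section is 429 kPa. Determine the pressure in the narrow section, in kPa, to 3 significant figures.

P₂ = 388 kPa

Continuity gives A₁v₁ = A₂v₂, so v₂ = (93.3 cm²)/(17.1 cm²) × 1.88 m/s = 10.3 m/s.
Bernoulli (h₁ = h₂): P₁ − P₂ = ½ρ(v₂² − v₁²).
P₂ = P₁ − ½ρ(v₂² − v₁²) = 429000 − ½·809·(10.3² − 1.88²) = 429000 − 41100 = 388000 Pa.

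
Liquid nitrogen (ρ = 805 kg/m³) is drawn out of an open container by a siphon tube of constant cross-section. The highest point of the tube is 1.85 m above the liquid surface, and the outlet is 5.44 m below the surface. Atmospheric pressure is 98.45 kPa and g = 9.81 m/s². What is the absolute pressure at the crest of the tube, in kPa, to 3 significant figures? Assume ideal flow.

From the surface to the outlet (both open to atmosphere, surface at rest): v = √(2g·h_out) = √(2·9.81·5.44) = 10.3 m/s.
With constant cross-section the crest speed equals v; applying Bernoulli from the surface up to the crest, P_top = P_atm − ½ρv² − ρg·h_top.
P_top = 98450 − ½·805·10.3² − 805·9.81·1.85 = 40900 Pa.

40.9 kPa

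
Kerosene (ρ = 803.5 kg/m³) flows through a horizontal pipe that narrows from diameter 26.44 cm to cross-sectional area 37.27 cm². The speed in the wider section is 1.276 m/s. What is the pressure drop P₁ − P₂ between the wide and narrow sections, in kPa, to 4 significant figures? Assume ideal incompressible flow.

Mass conservation (A₁v₁ = A₂v₂) gives v₂ = 1.276 × 549.1/37.27 = 18.80 m/s.
The pipe is horizontal, so Bernoulli reduces to P₁ + ½ρv₁² = P₂ + ½ρv₂².
P₁ − P₂ = ½·803.5·(18.80² − 1.276²) = ½·803.5·351.7 = 141300 Pa.

ΔP ≈ 141.3 kPa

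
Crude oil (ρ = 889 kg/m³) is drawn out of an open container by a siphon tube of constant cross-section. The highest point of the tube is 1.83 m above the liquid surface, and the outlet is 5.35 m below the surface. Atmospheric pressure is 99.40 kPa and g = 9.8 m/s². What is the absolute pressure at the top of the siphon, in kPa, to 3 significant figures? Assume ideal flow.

The outlet speed comes from Torricelli: v = √(2g·5.35) = 10.2 m/s.
With constant cross-section the crest speed equals v; applying Bernoulli from the surface up to the crest, P_top = P_atm − ½ρv² − ρg·h_top.
P_top = 99400 − ½·889·10.2² − 889·9.8·1.83 = 36800 Pa.

P_top ≈ 36.8 kPa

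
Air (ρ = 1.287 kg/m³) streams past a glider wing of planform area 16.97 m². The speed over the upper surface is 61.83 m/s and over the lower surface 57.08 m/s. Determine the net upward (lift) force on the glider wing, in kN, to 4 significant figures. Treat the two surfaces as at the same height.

F ≈ 6.168 kN

With equal heights on the two surfaces, Bernoulli gives P_lower − P_upper = ½ρ(v_upper² − v_lower²).
ΔP = ½·1.287·(61.83² − 57.08²) = 363.5 Pa.
Lift = ΔP · A = 363.5 × 16.97 = 6168 N.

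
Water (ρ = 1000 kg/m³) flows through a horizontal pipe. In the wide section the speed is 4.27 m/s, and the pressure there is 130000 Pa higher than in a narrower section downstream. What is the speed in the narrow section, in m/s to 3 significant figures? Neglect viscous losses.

v₂ ≈ 16.7 m/s

Horizontal Bernoulli: P₁ + ½ρv₁² = P₂ + ½ρv₂², so v₂² = v₁² + 2(P₁ − P₂)/ρ.
v₂ = √(4.27² + 2·130000/1000) = √(18.2 + 260) = 16.7 m/s.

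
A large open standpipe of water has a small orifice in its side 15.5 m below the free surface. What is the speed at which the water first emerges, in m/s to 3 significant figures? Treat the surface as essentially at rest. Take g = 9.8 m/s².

Bernoulli from surface to hole (P equal, v_surface ≈ 0): v = √(2gh) = √(2×9.8×15.5) = 17.4 m/s.

v ≈ 17.4 m/s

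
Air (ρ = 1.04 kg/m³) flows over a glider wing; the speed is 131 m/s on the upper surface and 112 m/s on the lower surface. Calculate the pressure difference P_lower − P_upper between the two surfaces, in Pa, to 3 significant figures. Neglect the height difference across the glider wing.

With negligible Δh, P + ½ρv² is constant, so P_low − P_up = ½ρ(v_up² − v_low²).
ΔP = ½·1.04·(131² − 112²) = 2400 Pa.

ΔP ≈ 2400 Pa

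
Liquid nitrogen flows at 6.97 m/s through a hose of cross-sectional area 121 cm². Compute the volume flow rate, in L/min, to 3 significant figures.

Q = A·v = 0.0121 m² × 6.97 m/s = 0.0843 m³/s.
Converting: 0.0843 m³/s × 60000 = 5060 L/min.

Q ≈ 5060 L/min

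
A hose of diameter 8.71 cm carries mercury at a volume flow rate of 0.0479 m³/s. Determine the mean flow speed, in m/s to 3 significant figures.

Q = 0.0479 m³/s = 0.0479 m³/s.
v = Q/A = 0.0479 / 0.00596 = 8.04 m/s.

v = 8.04 m/s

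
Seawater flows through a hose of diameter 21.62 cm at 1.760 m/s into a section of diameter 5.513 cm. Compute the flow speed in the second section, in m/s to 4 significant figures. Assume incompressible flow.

Continuity gives A₁v₁ = A₂v₂, so v₂ = (367.1 cm²)/(23.87 cm²) × 1.760 m/s = 27.07 m/s.

27.07 m/s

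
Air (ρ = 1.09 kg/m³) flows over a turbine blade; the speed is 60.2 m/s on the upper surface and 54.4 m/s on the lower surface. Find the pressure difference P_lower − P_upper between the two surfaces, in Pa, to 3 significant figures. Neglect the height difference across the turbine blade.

ΔP ≈ 362 Pa

The pressure is lower where the speed is higher: ΔP = ½ρ(v_up² − v_low²).
ΔP = ½·1.09·(60.2² − 54.4²) = 362 Pa.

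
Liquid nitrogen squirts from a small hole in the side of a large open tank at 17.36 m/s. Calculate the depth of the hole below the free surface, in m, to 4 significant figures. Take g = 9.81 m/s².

h ≈ 15.36 m

For a small hole in a large open tank, ½v² = gh, giving h = v²/(2g).
h = 17.36²/(2·9.81) = 301.4/19.62 = 15.36 m.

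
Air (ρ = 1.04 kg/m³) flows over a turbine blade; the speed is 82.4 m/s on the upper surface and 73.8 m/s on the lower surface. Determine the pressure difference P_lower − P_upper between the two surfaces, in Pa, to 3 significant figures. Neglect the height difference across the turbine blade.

The pressure is lower where the speed is higher: ΔP = ½ρ(v_up² − v_low²).
ΔP = ½·1.04·(82.4² − 73.8²) = 699 Pa.

ΔP ≈ 699 Pa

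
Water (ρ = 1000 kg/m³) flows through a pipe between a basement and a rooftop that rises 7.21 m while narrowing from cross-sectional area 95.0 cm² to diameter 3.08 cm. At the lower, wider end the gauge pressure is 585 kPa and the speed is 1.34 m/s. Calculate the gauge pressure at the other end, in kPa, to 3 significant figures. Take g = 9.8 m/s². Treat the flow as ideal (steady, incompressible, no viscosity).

369 kPa

The volume flow rate is constant, so v₂ = (A₁/A₂)v₁ = (95.0/7.45)·1.34 = 17.1 m/s.
Bernoulli: P₁ + ½ρv₁² + ρg h₁ = P₂ + ½ρv₂² + ρg h₂, so P₂ = P₁ + ½ρ(v₁² − v₂²) − ρg(h₂ − h₁).
P₂ = 585000 + ½·1000·(1.34² − 17.1²) − 1000·9.8·(+7.21) = 585000 + (-145000) − (70700) = 369000 Pa.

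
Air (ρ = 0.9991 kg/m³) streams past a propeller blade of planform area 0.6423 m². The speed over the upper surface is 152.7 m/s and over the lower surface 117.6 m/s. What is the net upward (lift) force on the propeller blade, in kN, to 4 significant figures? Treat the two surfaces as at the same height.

From P + ½ρv² = const at equal height, P_low − P_up = ½ρ(v_up² − v_low²).
ΔP = ½·0.9991·(152.7² − 117.6²) = 4739 Pa.
Lift = ΔP · A = 4739 × 0.6423 = 3044 N.

F ≈ 3.044 kN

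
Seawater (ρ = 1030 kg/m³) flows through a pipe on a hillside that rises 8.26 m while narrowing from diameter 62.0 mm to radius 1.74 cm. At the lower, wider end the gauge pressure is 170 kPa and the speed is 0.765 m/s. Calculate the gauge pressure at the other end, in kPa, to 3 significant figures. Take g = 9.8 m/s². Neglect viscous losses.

The volume flow rate is constant, so v₂ = (A₁/A₂)v₁ = (30.2/9.51)·0.765 = 2.43 m/s.
Applying Bernoulli between the two ends and solving for P₂: P₂ = P₁ + ½ρ(v₁² − v₂²) − ρgΔh.
P₂ = 170000 + ½·1030·(0.765² − 2.43²) − 1030·9.8·(+8.26) = 170000 + (-2740) − (83400) = 83900 Pa.

P₂ ≈ 83.9 kPa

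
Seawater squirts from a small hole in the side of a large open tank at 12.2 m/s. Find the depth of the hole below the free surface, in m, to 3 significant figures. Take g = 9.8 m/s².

7.59 m

For a small hole in a large open tank, ½v² = gh, giving h = v²/(2g).
h = 12.2²/(2·9.8) = 149/19.60 = 7.59 m.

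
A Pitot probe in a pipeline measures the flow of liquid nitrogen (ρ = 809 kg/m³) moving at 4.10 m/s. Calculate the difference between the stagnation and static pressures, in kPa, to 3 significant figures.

Bernoulli between the free stream and the stagnation point: ½ρv² = P_stag − P_static.
ΔP = ½·809·4.10² = 6800 Pa.

ΔP ≈ 6.80 kPa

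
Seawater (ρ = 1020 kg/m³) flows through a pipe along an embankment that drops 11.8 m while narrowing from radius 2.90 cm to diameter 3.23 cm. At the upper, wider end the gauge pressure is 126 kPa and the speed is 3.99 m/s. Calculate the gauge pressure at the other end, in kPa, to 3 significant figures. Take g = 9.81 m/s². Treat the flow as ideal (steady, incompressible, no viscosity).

The volume flow rate is constant, so v₂ = (A₁/A₂)v₁ = (26.4/8.19)·3.99 = 12.9 m/s.
Energy conservation along the streamline gives P₂ = P₁ − ½ρ(v₂² − v₁²) − ρg(h₂ − h₁).
P₂ = 126000 + ½·1020·(3.99² − 12.9²) − 1020·9.81·(−11.8) = 126000 + (-76300) − (-118000) = 168000 Pa.

168 kPa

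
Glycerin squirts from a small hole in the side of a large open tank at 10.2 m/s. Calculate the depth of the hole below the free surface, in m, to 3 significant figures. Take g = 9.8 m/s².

h ≈ 5.31 m

Torricelli: v = √(2gh), so h = v²/(2g).
h = 10.2²/(2·9.8) = 104/19.60 = 5.31 m.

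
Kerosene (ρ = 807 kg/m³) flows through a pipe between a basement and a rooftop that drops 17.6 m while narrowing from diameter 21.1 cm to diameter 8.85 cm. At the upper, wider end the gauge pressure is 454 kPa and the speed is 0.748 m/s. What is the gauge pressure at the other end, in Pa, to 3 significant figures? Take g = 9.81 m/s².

P₂ ≈ 586000 Pa

Continuity gives A₁v₁ = A₂v₂, so v₂ = (350 cm²)/(61.5 cm²) × 0.748 m/s = 4.25 m/s.
Bernoulli: P₁ + ½ρv₁² + ρg h₁ = P₂ + ½ρv₂² + ρg h₂, so P₂ = P₁ + ½ρ(v₁² − v₂²) − ρg(h₂ − h₁).
P₂ = 454000 + ½·807·(0.748² − 4.25²) − 807·9.81·(−17.6) = 454000 + (-7070) − (-139000) = 586000 Pa.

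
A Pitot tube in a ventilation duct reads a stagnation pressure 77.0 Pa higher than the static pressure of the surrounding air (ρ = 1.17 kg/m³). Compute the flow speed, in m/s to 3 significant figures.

v = 11.5 m/s

At the stagnation point the flow is brought to rest, so Bernoulli gives P_stag − P_static = ½ρv².
v = √(2ΔP/ρ) = √(2·77.0/1.17) = 11.5 m/s.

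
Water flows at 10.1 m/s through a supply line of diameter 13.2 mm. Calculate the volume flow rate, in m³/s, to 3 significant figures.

Q = A·v = 0.000137 m² × 10.1 m/s = 0.00138 m³/s.

Q ≈ 0.00138 m³/s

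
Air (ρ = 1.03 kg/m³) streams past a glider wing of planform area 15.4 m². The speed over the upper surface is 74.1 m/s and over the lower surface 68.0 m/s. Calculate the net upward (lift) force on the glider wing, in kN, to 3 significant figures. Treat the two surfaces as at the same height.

F = 6.87 kN

From P + ½ρv² = const at equal height, P_low − P_up = ½ρ(v_up² − v_low²).
ΔP = ½·1.03·(74.1² − 68.0²) = 446 Pa.
Lift = ΔP · A = 446 × 15.4 = 6870 N.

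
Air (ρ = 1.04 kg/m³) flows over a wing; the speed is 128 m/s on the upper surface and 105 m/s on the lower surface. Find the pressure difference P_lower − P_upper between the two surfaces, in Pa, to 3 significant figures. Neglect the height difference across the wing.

Bernoulli (same height): P_lower − P_upper = ½ρ(v_upper² − v_lower²).
ΔP = ½·1.04·(128² − 105²) = 2790 Pa.

ΔP = 2790 Pa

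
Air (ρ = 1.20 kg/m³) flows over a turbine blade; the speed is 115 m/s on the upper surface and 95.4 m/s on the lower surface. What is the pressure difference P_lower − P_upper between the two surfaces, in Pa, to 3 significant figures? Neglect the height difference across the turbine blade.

The pressure is lower where the speed is higher: ΔP = ½ρ(v_up² − v_low²).
ΔP = ½·1.20·(115² − 95.4²) = 2470 Pa.

ΔP ≈ 2470 Pa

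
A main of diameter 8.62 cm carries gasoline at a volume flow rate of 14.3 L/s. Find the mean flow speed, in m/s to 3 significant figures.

Q = 14.3 L/s = 0.0143 m³/s.
v = Q/A = 0.0143 / 0.00584 = 2.45 m/s.

v ≈ 2.45 m/s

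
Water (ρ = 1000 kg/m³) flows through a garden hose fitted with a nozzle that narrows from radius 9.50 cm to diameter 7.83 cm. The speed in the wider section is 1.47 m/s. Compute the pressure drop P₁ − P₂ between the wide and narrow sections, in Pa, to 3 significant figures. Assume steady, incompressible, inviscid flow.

ΔP = 36400 Pa

Mass conservation (A₁v₁ = A₂v₂) gives v₂ = 1.47 × 284/48.2 = 8.66 m/s.
With no height change, Bernoulli's equation is P₁ + ½ρv₁² = P₂ + ½ρv₂².
P₁ − P₂ = ½·1000·(8.66² − 1.47²) = ½·1000·72.8 = 36400 Pa.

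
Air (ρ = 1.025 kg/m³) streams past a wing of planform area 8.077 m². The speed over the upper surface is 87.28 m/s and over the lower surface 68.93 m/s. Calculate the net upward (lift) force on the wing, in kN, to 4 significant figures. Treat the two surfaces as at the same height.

F ≈ 11.87 kN

With equal heights on the two surfaces, Bernoulli gives P_lower − P_upper = ½ρ(v_upper² − v_lower²).
ΔP = ½·1.025·(87.28² − 68.93²) = 1469 Pa.
Lift = ΔP · A = 1469 × 8.077 = 11870 N.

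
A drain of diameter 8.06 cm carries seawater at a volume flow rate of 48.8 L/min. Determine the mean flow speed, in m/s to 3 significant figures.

Q = 48.8 L/min = 0.000813 m³/s.
v = Q/A = 0.000813 / 0.00510 = 0.159 m/s.

v ≈ 0.159 m/s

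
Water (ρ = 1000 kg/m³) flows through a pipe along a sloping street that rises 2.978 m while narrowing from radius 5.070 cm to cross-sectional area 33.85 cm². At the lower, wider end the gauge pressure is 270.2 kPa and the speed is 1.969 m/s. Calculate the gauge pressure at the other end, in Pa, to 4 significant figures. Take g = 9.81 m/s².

P₂ ≈ 231900 Pa

By continuity, v₂ = v₁·A₁/A₂ = 1.969·(80.75/33.85) = 4.697 m/s.
Energy conservation along the streamline gives P₂ = P₁ − ½ρ(v₂² − v₁²) − ρg(h₂ − h₁).
P₂ = 270200 + ½·1000·(1.969² − 4.697²) − 1000·9.81·(+2.978) = 270200 + (-9094) − (29210) = 231900 Pa.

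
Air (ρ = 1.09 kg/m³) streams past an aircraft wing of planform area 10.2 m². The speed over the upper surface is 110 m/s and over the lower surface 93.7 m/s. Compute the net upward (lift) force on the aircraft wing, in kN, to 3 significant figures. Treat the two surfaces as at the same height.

F ≈ 18.5 kN

From P + ½ρv² = const at equal height, P_low − P_up = ½ρ(v_up² − v_low²).
ΔP = ½·1.09·(110² − 93.7²) = 1810 Pa.
Lift = ΔP · A = 1810 × 10.2 = 18500 N.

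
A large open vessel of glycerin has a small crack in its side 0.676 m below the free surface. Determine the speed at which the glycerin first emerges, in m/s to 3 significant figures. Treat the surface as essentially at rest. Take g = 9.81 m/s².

Bernoulli from surface to hole (P equal, v_surface ≈ 0): v = √(2gh) = √(2×9.81×0.676) = 3.64 m/s.

v ≈ 3.64 m/s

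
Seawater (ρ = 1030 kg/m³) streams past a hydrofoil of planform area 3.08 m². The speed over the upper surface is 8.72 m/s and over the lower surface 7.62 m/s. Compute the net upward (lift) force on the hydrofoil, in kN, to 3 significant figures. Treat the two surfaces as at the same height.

F ≈ 28.5 kN

With equal heights on the two surfaces, Bernoulli gives P_lower − P_upper = ½ρ(v_upper² − v_lower²).
ΔP = ½·1030·(8.72² − 7.62²) = 9260 Pa.
Lift = ΔP · A = 9260 × 3.08 = 28500 N.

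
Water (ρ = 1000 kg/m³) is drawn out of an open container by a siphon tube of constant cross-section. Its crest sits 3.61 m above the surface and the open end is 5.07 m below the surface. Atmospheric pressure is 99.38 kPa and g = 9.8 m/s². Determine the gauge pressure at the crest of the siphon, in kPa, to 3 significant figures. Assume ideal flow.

P_gauge = -85.1 kPa

Bernoulli surface→outlet gives ½v² = g·h_out, so v = √(2·9.8·5.07) = 9.97 m/s.
With constant cross-section the crest speed equals v; applying Bernoulli from the surface up to the crest, P_top = P_atm − ½ρv² − ρg·h_top.
P_top = 99380 − ½·1000·9.97² − 1000·9.8·3.61 = 14300 Pa. So P_gauge = P_top − P_atm = -85100 Pa.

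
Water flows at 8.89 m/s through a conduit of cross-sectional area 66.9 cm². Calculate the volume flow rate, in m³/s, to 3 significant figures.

Q ≈ 0.0595 m³/s

Q = A·v = 0.00669 m² × 8.89 m/s = 0.0595 m³/s.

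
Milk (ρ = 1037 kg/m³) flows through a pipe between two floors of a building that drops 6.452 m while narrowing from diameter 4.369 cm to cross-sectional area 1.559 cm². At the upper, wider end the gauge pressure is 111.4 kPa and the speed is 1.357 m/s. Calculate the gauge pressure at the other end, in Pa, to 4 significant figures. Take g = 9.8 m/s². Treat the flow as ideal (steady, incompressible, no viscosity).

Mass conservation (A₁v₁ = A₂v₂) gives v₂ = 1.357 × 14.99/1.559 = 13.05 m/s.
Bernoulli: P₁ + ½ρv₁² + ρg h₁ = P₂ + ½ρv₂² + ρg h₂, so P₂ = P₁ + ½ρ(v₁² − v₂²) − ρg(h₂ − h₁).
P₂ = 111400 + ½·1037·(1.357² − 13.05²) − 1037·9.8·(−6.452) = 111400 + (-87340) − (-65570) = 89630 Pa.

P₂ ≈ 89630 Pa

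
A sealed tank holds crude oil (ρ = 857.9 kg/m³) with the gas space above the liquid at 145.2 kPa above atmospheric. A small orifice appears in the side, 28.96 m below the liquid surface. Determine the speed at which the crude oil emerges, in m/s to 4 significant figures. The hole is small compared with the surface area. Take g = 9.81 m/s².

Take point 1 at the surface (v₁ ≈ 0) and point 2 at the hole (at atmospheric pressure). Bernoulli: P₁ + ρg h = P_atm + ½ρv₂².
With P₁ − P_atm = 145200 Pa, v₂ = √(2gh + 2ΔP/ρ) = √(2·9.81·28.96 + 2·145200/857.9) = 30.11 m/s.

v = 30.11 m/s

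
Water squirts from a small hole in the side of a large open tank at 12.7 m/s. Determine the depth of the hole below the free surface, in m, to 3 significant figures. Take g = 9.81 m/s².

For a small hole in a large open tank, ½v² = gh, giving h = v²/(2g).
h = 12.7²/(2·9.81) = 161/19.62 = 8.22 m.

h = 8.22 m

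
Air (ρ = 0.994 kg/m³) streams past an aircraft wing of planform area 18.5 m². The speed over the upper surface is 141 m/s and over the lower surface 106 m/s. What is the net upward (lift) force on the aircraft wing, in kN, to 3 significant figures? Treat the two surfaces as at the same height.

F ≈ 79.5 kN

From P + ½ρv² = const at equal height, P_low − P_up = ½ρ(v_up² − v_low²).
ΔP = ½·0.994·(141² − 106²) = 4300 Pa.
Lift = ΔP · A = 4300 × 18.5 = 79500 N.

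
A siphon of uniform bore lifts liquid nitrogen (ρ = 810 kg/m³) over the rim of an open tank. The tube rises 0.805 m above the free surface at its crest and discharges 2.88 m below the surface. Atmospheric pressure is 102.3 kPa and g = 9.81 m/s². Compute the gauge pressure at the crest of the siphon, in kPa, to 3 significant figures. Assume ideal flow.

P_gauge ≈ -29.3 kPa

The outlet speed comes from Torricelli: v = √(2g·2.88) = 7.52 m/s.
Continuity keeps v the same throughout the tube; from surface to crest, P_atm + 0 = P_top + ½ρv² + ρg·h_top.
P_top = 102300 − ½·810·7.52² − 810·9.81·0.805 = 73000 Pa. So P_gauge = P_top − P_atm = -29300 Pa.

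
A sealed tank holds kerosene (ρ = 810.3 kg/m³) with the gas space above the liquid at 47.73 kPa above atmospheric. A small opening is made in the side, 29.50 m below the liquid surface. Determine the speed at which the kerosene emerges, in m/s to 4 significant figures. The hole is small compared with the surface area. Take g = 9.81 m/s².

26.39 m/s

Take point 1 at the surface (v₁ ≈ 0) and point 2 at the hole (at atmospheric pressure). Bernoulli: P₁ + ρg h = P_atm + ½ρv₂².
With P₁ − P_atm = 47730 Pa, v₂ = √(2gh + 2ΔP/ρ) = √(2·9.81·29.50 + 2·47730/810.3) = 26.39 m/s.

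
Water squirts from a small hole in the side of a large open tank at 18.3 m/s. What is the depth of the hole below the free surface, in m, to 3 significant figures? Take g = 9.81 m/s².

h ≈ 17.1 m

For a small hole in a large open tank, ½v² = gh, giving h = v²/(2g).
h = 18.3²/(2·9.81) = 335/19.62 = 17.1 m.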